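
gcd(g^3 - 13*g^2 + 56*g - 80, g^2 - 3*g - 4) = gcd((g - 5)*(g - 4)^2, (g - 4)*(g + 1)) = g - 4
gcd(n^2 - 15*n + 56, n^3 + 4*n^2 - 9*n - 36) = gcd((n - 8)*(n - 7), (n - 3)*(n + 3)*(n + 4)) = 1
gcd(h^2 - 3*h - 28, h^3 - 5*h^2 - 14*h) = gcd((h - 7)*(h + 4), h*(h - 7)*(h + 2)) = h - 7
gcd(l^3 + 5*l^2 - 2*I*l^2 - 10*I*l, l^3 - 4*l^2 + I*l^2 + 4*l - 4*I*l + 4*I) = 1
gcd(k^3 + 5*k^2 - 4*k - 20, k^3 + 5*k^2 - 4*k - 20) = k^3 + 5*k^2 - 4*k - 20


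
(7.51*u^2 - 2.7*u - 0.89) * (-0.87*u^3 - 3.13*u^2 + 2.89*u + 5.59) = -6.5337*u^5 - 21.1573*u^4 + 30.9292*u^3 + 36.9636*u^2 - 17.6651*u - 4.9751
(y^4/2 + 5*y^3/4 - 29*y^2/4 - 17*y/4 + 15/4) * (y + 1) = y^5/2 + 7*y^4/4 - 6*y^3 - 23*y^2/2 - y/2 + 15/4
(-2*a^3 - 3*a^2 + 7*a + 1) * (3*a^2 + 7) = -6*a^5 - 9*a^4 + 7*a^3 - 18*a^2 + 49*a + 7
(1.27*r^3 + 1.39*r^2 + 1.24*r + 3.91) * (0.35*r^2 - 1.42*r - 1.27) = 0.4445*r^5 - 1.3169*r^4 - 3.1527*r^3 - 2.1576*r^2 - 7.127*r - 4.9657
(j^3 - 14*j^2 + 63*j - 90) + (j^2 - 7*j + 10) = j^3 - 13*j^2 + 56*j - 80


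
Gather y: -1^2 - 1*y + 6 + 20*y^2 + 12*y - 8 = 20*y^2 + 11*y - 3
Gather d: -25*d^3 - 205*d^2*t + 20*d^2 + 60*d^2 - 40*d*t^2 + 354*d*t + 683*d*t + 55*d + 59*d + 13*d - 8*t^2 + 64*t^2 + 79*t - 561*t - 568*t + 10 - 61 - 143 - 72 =-25*d^3 + d^2*(80 - 205*t) + d*(-40*t^2 + 1037*t + 127) + 56*t^2 - 1050*t - 266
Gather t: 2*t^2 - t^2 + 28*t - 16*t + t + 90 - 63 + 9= t^2 + 13*t + 36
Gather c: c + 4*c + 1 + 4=5*c + 5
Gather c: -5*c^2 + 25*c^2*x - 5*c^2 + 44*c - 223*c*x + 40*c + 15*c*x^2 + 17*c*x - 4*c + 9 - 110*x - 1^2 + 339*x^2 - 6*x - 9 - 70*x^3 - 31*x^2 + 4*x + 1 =c^2*(25*x - 10) + c*(15*x^2 - 206*x + 80) - 70*x^3 + 308*x^2 - 112*x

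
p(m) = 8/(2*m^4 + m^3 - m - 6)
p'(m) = 8*(-8*m^3 - 3*m^2 + 1)/(2*m^4 + m^3 - m - 6)^2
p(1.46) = 1.69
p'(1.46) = -10.79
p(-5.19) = 0.01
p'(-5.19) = 0.00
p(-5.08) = 0.01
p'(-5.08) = 0.01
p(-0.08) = -1.35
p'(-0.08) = 0.22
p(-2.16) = 0.27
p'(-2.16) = 0.62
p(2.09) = 0.20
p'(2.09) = -0.44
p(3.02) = 0.04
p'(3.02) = -0.06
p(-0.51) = -1.46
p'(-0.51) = 0.34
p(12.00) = 0.00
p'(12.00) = 0.00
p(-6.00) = 0.00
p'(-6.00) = 0.00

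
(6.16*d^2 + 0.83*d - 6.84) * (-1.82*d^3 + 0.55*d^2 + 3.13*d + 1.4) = -11.2112*d^5 + 1.8774*d^4 + 32.1861*d^3 + 7.4599*d^2 - 20.2472*d - 9.576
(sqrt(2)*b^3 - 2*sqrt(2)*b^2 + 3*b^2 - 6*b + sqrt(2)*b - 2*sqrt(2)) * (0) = 0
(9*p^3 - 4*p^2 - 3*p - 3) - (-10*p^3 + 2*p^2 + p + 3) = 19*p^3 - 6*p^2 - 4*p - 6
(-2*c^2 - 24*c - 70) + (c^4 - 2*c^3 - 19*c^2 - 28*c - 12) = c^4 - 2*c^3 - 21*c^2 - 52*c - 82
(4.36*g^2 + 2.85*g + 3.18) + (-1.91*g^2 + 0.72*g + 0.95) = 2.45*g^2 + 3.57*g + 4.13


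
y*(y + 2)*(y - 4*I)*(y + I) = y^4 + 2*y^3 - 3*I*y^3 + 4*y^2 - 6*I*y^2 + 8*y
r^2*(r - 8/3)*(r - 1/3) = r^4 - 3*r^3 + 8*r^2/9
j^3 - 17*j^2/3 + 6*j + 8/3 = (j - 4)*(j - 2)*(j + 1/3)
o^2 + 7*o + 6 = (o + 1)*(o + 6)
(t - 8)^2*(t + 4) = t^3 - 12*t^2 + 256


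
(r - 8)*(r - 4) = r^2 - 12*r + 32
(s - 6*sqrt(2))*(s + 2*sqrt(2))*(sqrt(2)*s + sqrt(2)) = sqrt(2)*s^3 - 8*s^2 + sqrt(2)*s^2 - 24*sqrt(2)*s - 8*s - 24*sqrt(2)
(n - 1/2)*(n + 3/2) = n^2 + n - 3/4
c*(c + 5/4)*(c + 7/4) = c^3 + 3*c^2 + 35*c/16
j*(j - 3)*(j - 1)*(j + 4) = j^4 - 13*j^2 + 12*j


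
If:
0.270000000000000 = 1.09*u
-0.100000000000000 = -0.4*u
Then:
No Solution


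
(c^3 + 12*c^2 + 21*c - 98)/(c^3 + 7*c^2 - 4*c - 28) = (c + 7)/(c + 2)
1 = 1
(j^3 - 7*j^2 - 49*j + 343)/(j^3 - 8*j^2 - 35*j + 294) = (j + 7)/(j + 6)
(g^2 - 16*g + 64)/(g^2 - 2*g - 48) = (g - 8)/(g + 6)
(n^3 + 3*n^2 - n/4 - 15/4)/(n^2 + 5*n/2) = n + 1/2 - 3/(2*n)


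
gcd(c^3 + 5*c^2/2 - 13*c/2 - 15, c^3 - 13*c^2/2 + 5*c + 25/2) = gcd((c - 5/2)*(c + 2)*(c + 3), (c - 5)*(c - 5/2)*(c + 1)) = c - 5/2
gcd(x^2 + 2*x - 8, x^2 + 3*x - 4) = x + 4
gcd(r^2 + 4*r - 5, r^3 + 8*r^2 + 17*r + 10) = r + 5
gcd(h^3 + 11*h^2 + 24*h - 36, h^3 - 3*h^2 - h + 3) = h - 1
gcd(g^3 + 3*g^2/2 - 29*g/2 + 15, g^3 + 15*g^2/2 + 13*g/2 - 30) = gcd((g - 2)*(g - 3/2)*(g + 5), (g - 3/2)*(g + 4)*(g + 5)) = g^2 + 7*g/2 - 15/2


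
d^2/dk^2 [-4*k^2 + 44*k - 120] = -8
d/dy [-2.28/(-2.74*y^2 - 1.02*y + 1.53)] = (-12.4944*y - 2.3256)/(2.74*y^2 + 1.02*y - 1.53)^2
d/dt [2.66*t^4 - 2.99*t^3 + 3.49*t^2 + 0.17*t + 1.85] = 10.64*t^3 - 8.97*t^2 + 6.98*t + 0.17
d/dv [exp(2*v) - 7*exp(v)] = (2*exp(v) - 7)*exp(v)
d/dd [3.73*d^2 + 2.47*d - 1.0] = 7.46*d + 2.47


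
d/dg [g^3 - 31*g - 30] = 3*g^2 - 31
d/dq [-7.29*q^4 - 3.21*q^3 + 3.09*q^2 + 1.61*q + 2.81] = -29.16*q^3 - 9.63*q^2 + 6.18*q + 1.61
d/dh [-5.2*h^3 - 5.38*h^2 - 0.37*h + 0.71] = -15.6*h^2 - 10.76*h - 0.37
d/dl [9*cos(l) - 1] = -9*sin(l)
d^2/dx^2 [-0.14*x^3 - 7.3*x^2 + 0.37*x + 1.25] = -0.84*x - 14.6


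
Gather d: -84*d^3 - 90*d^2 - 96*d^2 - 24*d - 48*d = -84*d^3 - 186*d^2 - 72*d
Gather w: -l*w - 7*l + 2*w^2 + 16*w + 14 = -7*l + 2*w^2 + w*(16 - l) + 14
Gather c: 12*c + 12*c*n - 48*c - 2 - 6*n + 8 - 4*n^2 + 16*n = c*(12*n - 36) - 4*n^2 + 10*n + 6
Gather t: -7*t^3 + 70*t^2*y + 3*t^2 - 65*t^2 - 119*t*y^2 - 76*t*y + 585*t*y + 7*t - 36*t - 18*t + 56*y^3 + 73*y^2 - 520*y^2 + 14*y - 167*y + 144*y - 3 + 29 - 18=-7*t^3 + t^2*(70*y - 62) + t*(-119*y^2 + 509*y - 47) + 56*y^3 - 447*y^2 - 9*y + 8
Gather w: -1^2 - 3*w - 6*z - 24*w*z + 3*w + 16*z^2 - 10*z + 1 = -24*w*z + 16*z^2 - 16*z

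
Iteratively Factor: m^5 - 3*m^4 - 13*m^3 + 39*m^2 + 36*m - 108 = (m + 3)*(m^4 - 6*m^3 + 5*m^2 + 24*m - 36) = (m + 2)*(m + 3)*(m^3 - 8*m^2 + 21*m - 18) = (m - 2)*(m + 2)*(m + 3)*(m^2 - 6*m + 9) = (m - 3)*(m - 2)*(m + 2)*(m + 3)*(m - 3)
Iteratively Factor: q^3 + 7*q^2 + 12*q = (q)*(q^2 + 7*q + 12) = q*(q + 3)*(q + 4)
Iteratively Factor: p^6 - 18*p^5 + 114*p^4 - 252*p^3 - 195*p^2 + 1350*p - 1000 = (p - 5)*(p^5 - 13*p^4 + 49*p^3 - 7*p^2 - 230*p + 200) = (p - 5)*(p + 2)*(p^4 - 15*p^3 + 79*p^2 - 165*p + 100) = (p - 5)*(p - 1)*(p + 2)*(p^3 - 14*p^2 + 65*p - 100) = (p - 5)^2*(p - 1)*(p + 2)*(p^2 - 9*p + 20) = (p - 5)^2*(p - 4)*(p - 1)*(p + 2)*(p - 5)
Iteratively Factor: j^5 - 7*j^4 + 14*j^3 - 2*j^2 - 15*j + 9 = (j - 3)*(j^4 - 4*j^3 + 2*j^2 + 4*j - 3) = (j - 3)^2*(j^3 - j^2 - j + 1) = (j - 3)^2*(j + 1)*(j^2 - 2*j + 1) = (j - 3)^2*(j - 1)*(j + 1)*(j - 1)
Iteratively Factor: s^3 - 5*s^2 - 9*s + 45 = (s + 3)*(s^2 - 8*s + 15) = (s - 5)*(s + 3)*(s - 3)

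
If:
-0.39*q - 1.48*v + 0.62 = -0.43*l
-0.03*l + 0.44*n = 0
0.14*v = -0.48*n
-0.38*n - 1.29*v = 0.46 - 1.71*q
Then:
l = -0.61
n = -0.04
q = 0.37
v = 0.14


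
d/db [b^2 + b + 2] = 2*b + 1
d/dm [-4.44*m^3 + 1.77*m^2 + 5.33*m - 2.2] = -13.32*m^2 + 3.54*m + 5.33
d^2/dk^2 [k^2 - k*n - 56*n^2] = 2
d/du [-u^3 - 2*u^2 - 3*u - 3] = -3*u^2 - 4*u - 3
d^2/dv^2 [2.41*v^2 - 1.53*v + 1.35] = 4.82000000000000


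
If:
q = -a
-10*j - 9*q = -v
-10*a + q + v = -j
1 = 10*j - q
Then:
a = 11/211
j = 20/211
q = -11/211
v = 101/211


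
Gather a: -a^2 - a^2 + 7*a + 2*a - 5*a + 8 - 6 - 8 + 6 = -2*a^2 + 4*a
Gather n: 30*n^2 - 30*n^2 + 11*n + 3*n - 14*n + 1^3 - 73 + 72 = 0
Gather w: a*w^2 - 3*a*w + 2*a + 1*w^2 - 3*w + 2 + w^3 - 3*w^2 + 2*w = 2*a + w^3 + w^2*(a - 2) + w*(-3*a - 1) + 2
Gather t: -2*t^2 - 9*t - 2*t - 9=-2*t^2 - 11*t - 9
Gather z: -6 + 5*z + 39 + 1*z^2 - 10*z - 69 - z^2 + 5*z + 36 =0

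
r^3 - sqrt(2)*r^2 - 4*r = r*(r - 2*sqrt(2))*(r + sqrt(2))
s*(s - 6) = s^2 - 6*s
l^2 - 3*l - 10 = (l - 5)*(l + 2)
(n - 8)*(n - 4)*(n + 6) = n^3 - 6*n^2 - 40*n + 192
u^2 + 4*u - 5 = (u - 1)*(u + 5)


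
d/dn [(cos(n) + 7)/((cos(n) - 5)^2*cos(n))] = (21*cos(n) + cos(2*n) - 34)*sin(n)/((cos(n) - 5)^3*cos(n)^2)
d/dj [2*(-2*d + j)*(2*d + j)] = 4*j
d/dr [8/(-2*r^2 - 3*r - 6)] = 8*(4*r + 3)/(2*r^2 + 3*r + 6)^2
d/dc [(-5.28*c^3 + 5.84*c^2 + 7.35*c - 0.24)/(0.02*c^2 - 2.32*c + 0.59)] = (-0.1056*c^4 + 24.4992*c^3 - 23.0414*c^2 + 6.9008*c + 3.7797)/(0.0004*c^4 - 0.0928*c^3 + 5.406*c^2 - 2.7376*c + 0.3481)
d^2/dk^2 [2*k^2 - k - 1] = 4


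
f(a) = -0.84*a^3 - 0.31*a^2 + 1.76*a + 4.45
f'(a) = -2.52*a^2 - 0.62*a + 1.76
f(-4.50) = 66.80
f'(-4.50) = -46.48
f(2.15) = -1.55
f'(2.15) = -11.22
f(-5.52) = 126.57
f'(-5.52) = -71.60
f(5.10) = -106.06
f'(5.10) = -66.95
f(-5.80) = 147.71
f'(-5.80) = -79.42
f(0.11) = 4.64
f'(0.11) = 1.66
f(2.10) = -1.00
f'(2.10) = -10.66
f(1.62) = 2.92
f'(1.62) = -5.86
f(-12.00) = 1390.21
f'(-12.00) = -353.68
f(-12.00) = 1390.21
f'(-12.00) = -353.68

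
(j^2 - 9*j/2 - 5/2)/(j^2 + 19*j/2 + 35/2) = (2*j^2 - 9*j - 5)/(2*j^2 + 19*j + 35)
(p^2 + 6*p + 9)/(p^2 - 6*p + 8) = (p^2 + 6*p + 9)/(p^2 - 6*p + 8)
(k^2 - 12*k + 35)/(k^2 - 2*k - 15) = (k - 7)/(k + 3)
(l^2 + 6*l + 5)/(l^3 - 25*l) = (l + 1)/(l*(l - 5))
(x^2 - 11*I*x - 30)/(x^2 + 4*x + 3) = (x^2 - 11*I*x - 30)/(x^2 + 4*x + 3)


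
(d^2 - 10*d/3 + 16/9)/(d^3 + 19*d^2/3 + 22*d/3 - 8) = (d - 8/3)/(d^2 + 7*d + 12)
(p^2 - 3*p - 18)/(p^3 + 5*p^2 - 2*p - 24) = (p - 6)/(p^2 + 2*p - 8)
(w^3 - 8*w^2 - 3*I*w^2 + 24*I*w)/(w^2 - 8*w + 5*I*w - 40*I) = w*(w - 3*I)/(w + 5*I)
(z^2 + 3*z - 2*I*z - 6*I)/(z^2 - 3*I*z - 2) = (z + 3)/(z - I)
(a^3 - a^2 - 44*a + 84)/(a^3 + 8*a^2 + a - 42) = (a - 6)/(a + 3)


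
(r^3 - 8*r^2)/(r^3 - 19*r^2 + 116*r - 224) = r^2/(r^2 - 11*r + 28)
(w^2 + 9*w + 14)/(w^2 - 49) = (w + 2)/(w - 7)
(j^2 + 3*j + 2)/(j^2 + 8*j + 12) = (j + 1)/(j + 6)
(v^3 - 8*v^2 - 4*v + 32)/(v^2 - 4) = v - 8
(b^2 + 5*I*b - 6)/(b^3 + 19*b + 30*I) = 1/(b - 5*I)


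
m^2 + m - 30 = (m - 5)*(m + 6)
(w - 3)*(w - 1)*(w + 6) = w^3 + 2*w^2 - 21*w + 18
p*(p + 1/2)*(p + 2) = p^3 + 5*p^2/2 + p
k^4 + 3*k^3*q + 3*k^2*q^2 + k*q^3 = k*(k + q)^3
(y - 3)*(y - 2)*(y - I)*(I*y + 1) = I*y^4 + 2*y^3 - 5*I*y^3 - 10*y^2 + 5*I*y^2 + 12*y + 5*I*y - 6*I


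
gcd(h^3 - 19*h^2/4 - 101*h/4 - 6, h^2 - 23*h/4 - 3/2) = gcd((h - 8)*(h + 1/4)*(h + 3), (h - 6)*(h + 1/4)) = h + 1/4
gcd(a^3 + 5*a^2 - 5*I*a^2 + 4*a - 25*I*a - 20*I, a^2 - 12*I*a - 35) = a - 5*I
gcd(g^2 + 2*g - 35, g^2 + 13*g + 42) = g + 7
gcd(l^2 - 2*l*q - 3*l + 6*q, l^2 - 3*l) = l - 3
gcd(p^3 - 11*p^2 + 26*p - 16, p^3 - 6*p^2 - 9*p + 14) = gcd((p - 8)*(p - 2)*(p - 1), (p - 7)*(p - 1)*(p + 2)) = p - 1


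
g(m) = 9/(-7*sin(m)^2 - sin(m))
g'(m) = 9*(14*sin(m)*cos(m) + cos(m))/(-7*sin(m)^2 - sin(m))^2 = 9*(14/tan(m) + cos(m)/sin(m)^2)/(7*sin(m) + 1)^2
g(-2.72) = -11.80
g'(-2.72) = 66.71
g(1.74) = -1.16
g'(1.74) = -0.37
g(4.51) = -1.57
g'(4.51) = 0.70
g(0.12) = -40.90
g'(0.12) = 493.89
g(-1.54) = -1.50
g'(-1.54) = -0.10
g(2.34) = -2.08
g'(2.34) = -3.69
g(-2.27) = -2.70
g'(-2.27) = 5.06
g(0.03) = -247.98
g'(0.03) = 9697.41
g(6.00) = -33.70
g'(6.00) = -352.71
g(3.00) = -32.08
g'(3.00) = -336.92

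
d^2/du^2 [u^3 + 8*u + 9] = 6*u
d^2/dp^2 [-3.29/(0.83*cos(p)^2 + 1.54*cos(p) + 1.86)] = (9.065924*(1 - cos(p)^2)^2 + 12.615834*cos(p)^3 - 7.980882*cos(p)^2 - 34.655544*cos(p) - 14.512848)/(0.83*cos(p)^2 + 1.54*cos(p) + 1.86)^3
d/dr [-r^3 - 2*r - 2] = -3*r^2 - 2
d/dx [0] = 0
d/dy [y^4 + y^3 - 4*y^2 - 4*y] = 4*y^3 + 3*y^2 - 8*y - 4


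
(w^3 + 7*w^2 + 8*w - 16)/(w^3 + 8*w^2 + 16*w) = (w - 1)/w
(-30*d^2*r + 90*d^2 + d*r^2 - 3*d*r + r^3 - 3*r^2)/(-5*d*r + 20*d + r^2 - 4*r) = (6*d*r - 18*d + r^2 - 3*r)/(r - 4)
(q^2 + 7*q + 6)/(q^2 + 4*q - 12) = (q + 1)/(q - 2)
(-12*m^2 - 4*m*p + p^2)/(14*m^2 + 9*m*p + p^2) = (-6*m + p)/(7*m + p)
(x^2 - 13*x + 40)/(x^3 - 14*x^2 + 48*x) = (x - 5)/(x*(x - 6))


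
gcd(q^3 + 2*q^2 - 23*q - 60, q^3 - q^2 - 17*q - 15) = q^2 - 2*q - 15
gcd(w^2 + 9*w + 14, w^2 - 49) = w + 7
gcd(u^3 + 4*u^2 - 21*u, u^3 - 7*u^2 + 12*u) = u^2 - 3*u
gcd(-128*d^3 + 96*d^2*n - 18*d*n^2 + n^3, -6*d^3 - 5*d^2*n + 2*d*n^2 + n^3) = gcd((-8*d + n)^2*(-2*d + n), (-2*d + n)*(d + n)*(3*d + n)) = 2*d - n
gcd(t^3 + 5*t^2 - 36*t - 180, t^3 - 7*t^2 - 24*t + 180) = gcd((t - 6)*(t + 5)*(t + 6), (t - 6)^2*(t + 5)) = t^2 - t - 30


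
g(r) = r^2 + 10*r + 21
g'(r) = 2*r + 10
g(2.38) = 50.46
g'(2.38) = 14.76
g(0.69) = 28.38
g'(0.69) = 11.38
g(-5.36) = -3.87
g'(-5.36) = -0.72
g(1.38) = 36.70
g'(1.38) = 12.76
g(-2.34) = 3.08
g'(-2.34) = 5.32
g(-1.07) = 11.44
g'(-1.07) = 7.86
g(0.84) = 30.11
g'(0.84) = 11.68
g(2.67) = 54.83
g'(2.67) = 15.34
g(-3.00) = 0.00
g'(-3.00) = 4.00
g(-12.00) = 45.00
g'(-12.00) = -14.00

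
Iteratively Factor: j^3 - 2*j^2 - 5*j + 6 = (j - 1)*(j^2 - j - 6) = (j - 1)*(j + 2)*(j - 3)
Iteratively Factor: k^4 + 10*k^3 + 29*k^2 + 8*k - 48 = (k + 3)*(k^3 + 7*k^2 + 8*k - 16) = (k + 3)*(k + 4)*(k^2 + 3*k - 4) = (k + 3)*(k + 4)^2*(k - 1)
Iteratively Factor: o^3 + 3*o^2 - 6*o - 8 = (o + 4)*(o^2 - o - 2) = (o - 2)*(o + 4)*(o + 1)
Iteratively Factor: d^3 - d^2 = (d)*(d^2 - d) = d*(d - 1)*(d)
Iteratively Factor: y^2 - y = (y - 1)*(y)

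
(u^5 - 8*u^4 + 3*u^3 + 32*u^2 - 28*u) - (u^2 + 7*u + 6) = u^5 - 8*u^4 + 3*u^3 + 31*u^2 - 35*u - 6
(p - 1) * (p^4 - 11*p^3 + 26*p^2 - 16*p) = p^5 - 12*p^4 + 37*p^3 - 42*p^2 + 16*p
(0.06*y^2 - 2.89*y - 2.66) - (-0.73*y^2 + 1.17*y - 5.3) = 0.79*y^2 - 4.06*y + 2.64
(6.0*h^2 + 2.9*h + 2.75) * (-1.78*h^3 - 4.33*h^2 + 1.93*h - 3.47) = -10.68*h^5 - 31.142*h^4 - 5.872*h^3 - 27.1305*h^2 - 4.7555*h - 9.5425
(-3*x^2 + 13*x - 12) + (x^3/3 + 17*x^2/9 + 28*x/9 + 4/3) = x^3/3 - 10*x^2/9 + 145*x/9 - 32/3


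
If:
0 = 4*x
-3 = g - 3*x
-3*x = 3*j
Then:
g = -3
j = 0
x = 0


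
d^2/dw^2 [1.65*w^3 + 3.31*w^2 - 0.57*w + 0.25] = 9.9*w + 6.62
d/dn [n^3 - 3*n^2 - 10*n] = 3*n^2 - 6*n - 10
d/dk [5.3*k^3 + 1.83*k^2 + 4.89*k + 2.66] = 15.9*k^2 + 3.66*k + 4.89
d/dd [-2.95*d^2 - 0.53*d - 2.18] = -5.9*d - 0.53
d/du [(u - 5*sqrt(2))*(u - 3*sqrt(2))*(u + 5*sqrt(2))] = 3*u^2 - 6*sqrt(2)*u - 50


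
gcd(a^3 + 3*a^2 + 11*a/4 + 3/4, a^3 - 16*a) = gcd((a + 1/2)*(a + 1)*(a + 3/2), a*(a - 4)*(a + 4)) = 1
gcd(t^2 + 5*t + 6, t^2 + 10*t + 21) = t + 3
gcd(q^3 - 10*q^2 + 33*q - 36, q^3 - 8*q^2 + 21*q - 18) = q^2 - 6*q + 9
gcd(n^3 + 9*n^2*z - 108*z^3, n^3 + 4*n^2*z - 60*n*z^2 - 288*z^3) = n^2 + 12*n*z + 36*z^2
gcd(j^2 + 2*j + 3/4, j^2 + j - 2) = 1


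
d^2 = d^2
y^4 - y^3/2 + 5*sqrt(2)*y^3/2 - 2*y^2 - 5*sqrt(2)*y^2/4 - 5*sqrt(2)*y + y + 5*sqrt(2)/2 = (y - 1/2)*(y - sqrt(2))*(y + sqrt(2))*(y + 5*sqrt(2)/2)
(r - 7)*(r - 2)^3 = r^4 - 13*r^3 + 54*r^2 - 92*r + 56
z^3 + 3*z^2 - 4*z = z*(z - 1)*(z + 4)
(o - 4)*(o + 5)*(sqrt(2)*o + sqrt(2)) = sqrt(2)*o^3 + 2*sqrt(2)*o^2 - 19*sqrt(2)*o - 20*sqrt(2)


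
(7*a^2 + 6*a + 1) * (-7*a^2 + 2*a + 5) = -49*a^4 - 28*a^3 + 40*a^2 + 32*a + 5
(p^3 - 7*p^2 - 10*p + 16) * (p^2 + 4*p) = p^5 - 3*p^4 - 38*p^3 - 24*p^2 + 64*p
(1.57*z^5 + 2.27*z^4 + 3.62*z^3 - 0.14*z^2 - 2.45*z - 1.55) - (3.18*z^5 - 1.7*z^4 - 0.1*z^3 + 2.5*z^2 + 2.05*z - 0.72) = -1.61*z^5 + 3.97*z^4 + 3.72*z^3 - 2.64*z^2 - 4.5*z - 0.83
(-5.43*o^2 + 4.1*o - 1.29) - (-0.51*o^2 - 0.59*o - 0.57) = -4.92*o^2 + 4.69*o - 0.72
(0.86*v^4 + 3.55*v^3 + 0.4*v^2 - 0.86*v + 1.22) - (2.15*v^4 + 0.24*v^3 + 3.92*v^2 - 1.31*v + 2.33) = -1.29*v^4 + 3.31*v^3 - 3.52*v^2 + 0.45*v - 1.11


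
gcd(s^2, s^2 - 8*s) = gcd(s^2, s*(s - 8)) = s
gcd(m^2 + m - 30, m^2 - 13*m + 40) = m - 5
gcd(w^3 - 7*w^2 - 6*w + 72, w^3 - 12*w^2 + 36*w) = w - 6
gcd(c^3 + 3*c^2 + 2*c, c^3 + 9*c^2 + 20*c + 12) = c^2 + 3*c + 2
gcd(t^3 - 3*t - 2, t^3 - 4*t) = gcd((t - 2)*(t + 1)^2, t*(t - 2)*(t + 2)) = t - 2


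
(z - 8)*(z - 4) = z^2 - 12*z + 32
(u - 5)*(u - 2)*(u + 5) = u^3 - 2*u^2 - 25*u + 50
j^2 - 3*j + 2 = (j - 2)*(j - 1)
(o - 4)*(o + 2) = o^2 - 2*o - 8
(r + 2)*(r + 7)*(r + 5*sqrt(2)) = r^3 + 5*sqrt(2)*r^2 + 9*r^2 + 14*r + 45*sqrt(2)*r + 70*sqrt(2)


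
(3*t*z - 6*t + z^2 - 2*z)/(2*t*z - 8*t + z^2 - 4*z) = (3*t*z - 6*t + z^2 - 2*z)/(2*t*z - 8*t + z^2 - 4*z)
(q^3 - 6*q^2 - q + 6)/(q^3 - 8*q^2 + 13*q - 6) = (q + 1)/(q - 1)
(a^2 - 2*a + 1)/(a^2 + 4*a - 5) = (a - 1)/(a + 5)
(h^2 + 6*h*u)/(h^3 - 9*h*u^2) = (h + 6*u)/(h^2 - 9*u^2)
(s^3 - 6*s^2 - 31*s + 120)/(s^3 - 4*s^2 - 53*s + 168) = (s + 5)/(s + 7)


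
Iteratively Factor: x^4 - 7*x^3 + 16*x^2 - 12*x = (x - 2)*(x^3 - 5*x^2 + 6*x) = (x - 2)^2*(x^2 - 3*x) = (x - 3)*(x - 2)^2*(x)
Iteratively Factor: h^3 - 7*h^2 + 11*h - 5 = (h - 5)*(h^2 - 2*h + 1) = (h - 5)*(h - 1)*(h - 1)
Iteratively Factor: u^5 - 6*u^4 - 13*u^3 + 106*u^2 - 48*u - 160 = (u - 2)*(u^4 - 4*u^3 - 21*u^2 + 64*u + 80) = (u - 2)*(u + 4)*(u^3 - 8*u^2 + 11*u + 20) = (u - 4)*(u - 2)*(u + 4)*(u^2 - 4*u - 5) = (u - 4)*(u - 2)*(u + 1)*(u + 4)*(u - 5)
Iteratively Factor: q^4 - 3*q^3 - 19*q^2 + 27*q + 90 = (q + 2)*(q^3 - 5*q^2 - 9*q + 45) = (q - 3)*(q + 2)*(q^2 - 2*q - 15) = (q - 3)*(q + 2)*(q + 3)*(q - 5)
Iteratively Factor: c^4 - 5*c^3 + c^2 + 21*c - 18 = (c - 3)*(c^3 - 2*c^2 - 5*c + 6) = (c - 3)*(c - 1)*(c^2 - c - 6) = (c - 3)^2*(c - 1)*(c + 2)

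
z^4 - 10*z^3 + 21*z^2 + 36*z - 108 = (z - 6)*(z - 3)^2*(z + 2)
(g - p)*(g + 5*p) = g^2 + 4*g*p - 5*p^2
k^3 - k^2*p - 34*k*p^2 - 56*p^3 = (k - 7*p)*(k + 2*p)*(k + 4*p)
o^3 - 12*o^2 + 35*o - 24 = (o - 8)*(o - 3)*(o - 1)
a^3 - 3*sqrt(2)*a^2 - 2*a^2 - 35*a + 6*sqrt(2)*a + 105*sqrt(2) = (a - 7)*(a + 5)*(a - 3*sqrt(2))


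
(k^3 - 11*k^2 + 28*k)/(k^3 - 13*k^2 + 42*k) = (k - 4)/(k - 6)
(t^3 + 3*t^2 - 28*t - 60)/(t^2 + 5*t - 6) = (t^2 - 3*t - 10)/(t - 1)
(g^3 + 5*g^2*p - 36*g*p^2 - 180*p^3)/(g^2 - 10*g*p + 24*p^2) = (-g^2 - 11*g*p - 30*p^2)/(-g + 4*p)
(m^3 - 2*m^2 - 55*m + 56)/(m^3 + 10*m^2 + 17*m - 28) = (m - 8)/(m + 4)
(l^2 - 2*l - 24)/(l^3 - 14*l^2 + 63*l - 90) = (l + 4)/(l^2 - 8*l + 15)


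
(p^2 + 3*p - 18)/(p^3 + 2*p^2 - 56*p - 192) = (p - 3)/(p^2 - 4*p - 32)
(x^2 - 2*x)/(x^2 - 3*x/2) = 2*(x - 2)/(2*x - 3)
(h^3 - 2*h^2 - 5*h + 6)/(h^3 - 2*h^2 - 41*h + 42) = (h^2 - h - 6)/(h^2 - h - 42)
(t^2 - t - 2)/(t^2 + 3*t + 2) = (t - 2)/(t + 2)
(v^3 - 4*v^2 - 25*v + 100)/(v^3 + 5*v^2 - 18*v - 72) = (v^2 - 25)/(v^2 + 9*v + 18)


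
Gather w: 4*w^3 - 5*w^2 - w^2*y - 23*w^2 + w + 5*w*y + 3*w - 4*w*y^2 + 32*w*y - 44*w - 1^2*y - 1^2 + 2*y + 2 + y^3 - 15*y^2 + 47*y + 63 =4*w^3 + w^2*(-y - 28) + w*(-4*y^2 + 37*y - 40) + y^3 - 15*y^2 + 48*y + 64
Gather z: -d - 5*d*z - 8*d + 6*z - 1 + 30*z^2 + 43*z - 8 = -9*d + 30*z^2 + z*(49 - 5*d) - 9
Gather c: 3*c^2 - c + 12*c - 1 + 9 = 3*c^2 + 11*c + 8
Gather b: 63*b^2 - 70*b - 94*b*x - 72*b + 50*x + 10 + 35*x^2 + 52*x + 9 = 63*b^2 + b*(-94*x - 142) + 35*x^2 + 102*x + 19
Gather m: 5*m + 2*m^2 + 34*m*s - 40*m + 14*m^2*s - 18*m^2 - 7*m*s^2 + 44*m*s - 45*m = m^2*(14*s - 16) + m*(-7*s^2 + 78*s - 80)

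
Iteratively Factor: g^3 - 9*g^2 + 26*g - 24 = (g - 2)*(g^2 - 7*g + 12) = (g - 4)*(g - 2)*(g - 3)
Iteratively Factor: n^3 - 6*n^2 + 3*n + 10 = (n - 2)*(n^2 - 4*n - 5) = (n - 5)*(n - 2)*(n + 1)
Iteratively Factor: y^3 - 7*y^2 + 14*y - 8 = (y - 4)*(y^2 - 3*y + 2) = (y - 4)*(y - 1)*(y - 2)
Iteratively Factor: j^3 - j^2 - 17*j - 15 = (j + 1)*(j^2 - 2*j - 15) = (j + 1)*(j + 3)*(j - 5)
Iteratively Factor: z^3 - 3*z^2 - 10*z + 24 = (z + 3)*(z^2 - 6*z + 8) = (z - 4)*(z + 3)*(z - 2)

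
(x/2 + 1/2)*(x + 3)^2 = x^3/2 + 7*x^2/2 + 15*x/2 + 9/2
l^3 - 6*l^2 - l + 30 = (l - 5)*(l - 3)*(l + 2)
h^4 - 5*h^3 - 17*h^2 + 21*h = h*(h - 7)*(h - 1)*(h + 3)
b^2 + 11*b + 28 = (b + 4)*(b + 7)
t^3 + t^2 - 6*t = t*(t - 2)*(t + 3)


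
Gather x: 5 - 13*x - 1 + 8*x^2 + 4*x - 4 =8*x^2 - 9*x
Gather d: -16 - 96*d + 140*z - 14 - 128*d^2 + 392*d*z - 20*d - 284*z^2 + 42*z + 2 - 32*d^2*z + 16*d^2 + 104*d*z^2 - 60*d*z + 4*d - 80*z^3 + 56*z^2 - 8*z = d^2*(-32*z - 112) + d*(104*z^2 + 332*z - 112) - 80*z^3 - 228*z^2 + 174*z - 28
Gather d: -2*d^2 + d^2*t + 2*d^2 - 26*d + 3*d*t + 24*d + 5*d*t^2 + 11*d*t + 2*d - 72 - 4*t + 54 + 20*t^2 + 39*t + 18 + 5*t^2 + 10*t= d^2*t + d*(5*t^2 + 14*t) + 25*t^2 + 45*t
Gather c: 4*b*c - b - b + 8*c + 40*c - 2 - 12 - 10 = -2*b + c*(4*b + 48) - 24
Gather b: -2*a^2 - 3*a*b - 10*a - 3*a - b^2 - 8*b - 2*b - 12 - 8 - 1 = -2*a^2 - 13*a - b^2 + b*(-3*a - 10) - 21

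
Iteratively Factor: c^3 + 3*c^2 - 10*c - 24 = (c + 2)*(c^2 + c - 12) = (c - 3)*(c + 2)*(c + 4)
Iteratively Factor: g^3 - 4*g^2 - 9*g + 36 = (g - 3)*(g^2 - g - 12) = (g - 3)*(g + 3)*(g - 4)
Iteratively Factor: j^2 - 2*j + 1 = (j - 1)*(j - 1)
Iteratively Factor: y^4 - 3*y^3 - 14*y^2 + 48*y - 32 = (y - 4)*(y^3 + y^2 - 10*y + 8) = (y - 4)*(y - 1)*(y^2 + 2*y - 8) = (y - 4)*(y - 1)*(y + 4)*(y - 2)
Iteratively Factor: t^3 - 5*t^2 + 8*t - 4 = (t - 2)*(t^2 - 3*t + 2) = (t - 2)^2*(t - 1)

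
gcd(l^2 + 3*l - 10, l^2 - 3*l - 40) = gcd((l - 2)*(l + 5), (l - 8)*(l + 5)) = l + 5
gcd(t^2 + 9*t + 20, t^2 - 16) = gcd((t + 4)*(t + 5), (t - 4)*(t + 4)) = t + 4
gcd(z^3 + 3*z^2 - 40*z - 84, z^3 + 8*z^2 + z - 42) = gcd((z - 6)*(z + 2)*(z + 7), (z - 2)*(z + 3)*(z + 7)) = z + 7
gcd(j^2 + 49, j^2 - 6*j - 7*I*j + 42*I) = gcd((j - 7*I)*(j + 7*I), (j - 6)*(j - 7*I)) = j - 7*I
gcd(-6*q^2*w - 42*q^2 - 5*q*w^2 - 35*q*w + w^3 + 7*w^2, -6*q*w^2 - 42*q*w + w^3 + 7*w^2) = 6*q*w + 42*q - w^2 - 7*w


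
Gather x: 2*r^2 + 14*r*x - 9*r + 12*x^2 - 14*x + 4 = 2*r^2 - 9*r + 12*x^2 + x*(14*r - 14) + 4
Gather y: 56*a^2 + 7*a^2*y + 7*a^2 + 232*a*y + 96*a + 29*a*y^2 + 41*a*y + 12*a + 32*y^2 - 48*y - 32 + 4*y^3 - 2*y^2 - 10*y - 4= 63*a^2 + 108*a + 4*y^3 + y^2*(29*a + 30) + y*(7*a^2 + 273*a - 58) - 36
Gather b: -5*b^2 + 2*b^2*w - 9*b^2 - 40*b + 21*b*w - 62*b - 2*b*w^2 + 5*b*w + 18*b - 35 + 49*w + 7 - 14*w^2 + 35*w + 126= b^2*(2*w - 14) + b*(-2*w^2 + 26*w - 84) - 14*w^2 + 84*w + 98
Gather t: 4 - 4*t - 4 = -4*t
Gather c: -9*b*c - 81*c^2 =-9*b*c - 81*c^2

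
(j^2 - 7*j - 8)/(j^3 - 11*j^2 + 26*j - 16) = (j + 1)/(j^2 - 3*j + 2)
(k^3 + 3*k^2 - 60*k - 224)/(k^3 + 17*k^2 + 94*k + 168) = (k - 8)/(k + 6)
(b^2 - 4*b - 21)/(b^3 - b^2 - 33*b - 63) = 1/(b + 3)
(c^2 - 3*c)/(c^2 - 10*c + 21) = c/(c - 7)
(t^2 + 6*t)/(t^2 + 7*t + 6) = t/(t + 1)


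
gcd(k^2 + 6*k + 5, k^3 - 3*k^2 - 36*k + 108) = 1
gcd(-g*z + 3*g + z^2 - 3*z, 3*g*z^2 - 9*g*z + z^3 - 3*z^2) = z - 3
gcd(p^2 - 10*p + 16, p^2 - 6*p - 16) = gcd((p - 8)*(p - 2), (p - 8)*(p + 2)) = p - 8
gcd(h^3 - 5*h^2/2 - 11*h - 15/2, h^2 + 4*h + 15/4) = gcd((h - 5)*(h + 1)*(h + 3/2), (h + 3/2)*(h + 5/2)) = h + 3/2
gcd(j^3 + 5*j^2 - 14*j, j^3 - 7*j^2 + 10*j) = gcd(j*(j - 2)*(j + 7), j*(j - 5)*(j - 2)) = j^2 - 2*j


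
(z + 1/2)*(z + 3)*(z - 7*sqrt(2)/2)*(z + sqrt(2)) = z^4 - 5*sqrt(2)*z^3/2 + 7*z^3/2 - 35*sqrt(2)*z^2/4 - 11*z^2/2 - 49*z/2 - 15*sqrt(2)*z/4 - 21/2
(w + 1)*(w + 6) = w^2 + 7*w + 6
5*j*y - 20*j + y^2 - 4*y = (5*j + y)*(y - 4)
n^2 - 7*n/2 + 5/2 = (n - 5/2)*(n - 1)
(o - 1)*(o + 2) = o^2 + o - 2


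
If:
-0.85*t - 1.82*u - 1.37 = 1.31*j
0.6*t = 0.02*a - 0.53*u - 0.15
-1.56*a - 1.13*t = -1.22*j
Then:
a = 0.00151115623428327*u - 0.489809683620759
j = -0.81619044485494*u - 0.872993938140518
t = -0.883282961458857*u - 0.266326989454025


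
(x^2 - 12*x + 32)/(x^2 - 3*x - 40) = (x - 4)/(x + 5)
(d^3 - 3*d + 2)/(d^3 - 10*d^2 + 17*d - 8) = (d + 2)/(d - 8)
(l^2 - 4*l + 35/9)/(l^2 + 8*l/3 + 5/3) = (9*l^2 - 36*l + 35)/(3*(3*l^2 + 8*l + 5))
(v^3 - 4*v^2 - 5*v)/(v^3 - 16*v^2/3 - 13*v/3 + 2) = 3*v*(v - 5)/(3*v^2 - 19*v + 6)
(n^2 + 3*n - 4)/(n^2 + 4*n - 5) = (n + 4)/(n + 5)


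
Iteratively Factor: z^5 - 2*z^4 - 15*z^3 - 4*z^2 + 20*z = (z + 2)*(z^4 - 4*z^3 - 7*z^2 + 10*z) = (z + 2)^2*(z^3 - 6*z^2 + 5*z) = (z - 5)*(z + 2)^2*(z^2 - z) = z*(z - 5)*(z + 2)^2*(z - 1)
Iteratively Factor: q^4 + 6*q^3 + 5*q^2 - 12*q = (q + 3)*(q^3 + 3*q^2 - 4*q) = (q + 3)*(q + 4)*(q^2 - q) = q*(q + 3)*(q + 4)*(q - 1)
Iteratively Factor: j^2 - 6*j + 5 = (j - 1)*(j - 5)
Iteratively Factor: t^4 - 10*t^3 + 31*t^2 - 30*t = (t - 2)*(t^3 - 8*t^2 + 15*t) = (t - 3)*(t - 2)*(t^2 - 5*t) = t*(t - 3)*(t - 2)*(t - 5)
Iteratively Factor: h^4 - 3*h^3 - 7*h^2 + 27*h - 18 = (h - 3)*(h^3 - 7*h + 6) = (h - 3)*(h - 1)*(h^2 + h - 6) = (h - 3)*(h - 1)*(h + 3)*(h - 2)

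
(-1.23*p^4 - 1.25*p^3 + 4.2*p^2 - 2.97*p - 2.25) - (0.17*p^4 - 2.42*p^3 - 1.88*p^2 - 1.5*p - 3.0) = -1.4*p^4 + 1.17*p^3 + 6.08*p^2 - 1.47*p + 0.75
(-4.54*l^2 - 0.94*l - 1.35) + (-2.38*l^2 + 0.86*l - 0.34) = -6.92*l^2 - 0.08*l - 1.69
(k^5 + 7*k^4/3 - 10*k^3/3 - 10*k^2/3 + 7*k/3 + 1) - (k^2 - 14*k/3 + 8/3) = k^5 + 7*k^4/3 - 10*k^3/3 - 13*k^2/3 + 7*k - 5/3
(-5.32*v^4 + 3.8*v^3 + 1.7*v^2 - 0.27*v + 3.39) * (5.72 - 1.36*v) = 7.2352*v^5 - 35.5984*v^4 + 19.424*v^3 + 10.0912*v^2 - 6.1548*v + 19.3908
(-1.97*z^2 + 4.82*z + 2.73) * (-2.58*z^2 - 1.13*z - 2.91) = 5.0826*z^4 - 10.2095*z^3 - 6.7573*z^2 - 17.1111*z - 7.9443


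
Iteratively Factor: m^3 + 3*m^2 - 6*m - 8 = (m + 4)*(m^2 - m - 2) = (m + 1)*(m + 4)*(m - 2)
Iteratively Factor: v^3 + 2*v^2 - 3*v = (v - 1)*(v^2 + 3*v) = (v - 1)*(v + 3)*(v)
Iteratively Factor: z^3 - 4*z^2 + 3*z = (z - 1)*(z^2 - 3*z) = (z - 3)*(z - 1)*(z)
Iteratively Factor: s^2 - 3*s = (s)*(s - 3)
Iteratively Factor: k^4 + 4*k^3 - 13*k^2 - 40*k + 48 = (k + 4)*(k^3 - 13*k + 12) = (k + 4)^2*(k^2 - 4*k + 3) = (k - 1)*(k + 4)^2*(k - 3)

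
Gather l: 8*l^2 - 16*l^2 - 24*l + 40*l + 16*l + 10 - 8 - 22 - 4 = -8*l^2 + 32*l - 24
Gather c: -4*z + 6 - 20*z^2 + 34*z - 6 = -20*z^2 + 30*z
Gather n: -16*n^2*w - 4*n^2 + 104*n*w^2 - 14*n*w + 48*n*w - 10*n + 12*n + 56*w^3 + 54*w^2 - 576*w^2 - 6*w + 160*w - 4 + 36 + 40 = n^2*(-16*w - 4) + n*(104*w^2 + 34*w + 2) + 56*w^3 - 522*w^2 + 154*w + 72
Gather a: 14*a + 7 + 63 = 14*a + 70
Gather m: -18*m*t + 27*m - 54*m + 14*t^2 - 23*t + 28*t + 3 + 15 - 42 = m*(-18*t - 27) + 14*t^2 + 5*t - 24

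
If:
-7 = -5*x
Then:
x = 7/5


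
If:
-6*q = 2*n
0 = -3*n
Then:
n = 0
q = 0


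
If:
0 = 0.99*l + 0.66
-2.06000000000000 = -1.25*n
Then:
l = -0.67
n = 1.65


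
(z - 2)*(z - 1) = z^2 - 3*z + 2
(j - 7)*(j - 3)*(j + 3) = j^3 - 7*j^2 - 9*j + 63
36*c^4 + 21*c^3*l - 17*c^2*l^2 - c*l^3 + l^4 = (-3*c + l)^2*(c + l)*(4*c + l)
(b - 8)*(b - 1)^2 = b^3 - 10*b^2 + 17*b - 8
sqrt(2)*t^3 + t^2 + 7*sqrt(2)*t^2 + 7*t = t*(t + 7)*(sqrt(2)*t + 1)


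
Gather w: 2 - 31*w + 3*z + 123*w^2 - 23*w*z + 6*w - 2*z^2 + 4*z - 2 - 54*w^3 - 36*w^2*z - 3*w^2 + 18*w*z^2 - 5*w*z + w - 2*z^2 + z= -54*w^3 + w^2*(120 - 36*z) + w*(18*z^2 - 28*z - 24) - 4*z^2 + 8*z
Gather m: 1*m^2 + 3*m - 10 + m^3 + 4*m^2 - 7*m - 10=m^3 + 5*m^2 - 4*m - 20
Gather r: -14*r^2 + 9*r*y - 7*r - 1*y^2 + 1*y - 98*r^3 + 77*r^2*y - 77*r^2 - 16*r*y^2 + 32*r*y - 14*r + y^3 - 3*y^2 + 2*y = -98*r^3 + r^2*(77*y - 91) + r*(-16*y^2 + 41*y - 21) + y^3 - 4*y^2 + 3*y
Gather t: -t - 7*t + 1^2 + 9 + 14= 24 - 8*t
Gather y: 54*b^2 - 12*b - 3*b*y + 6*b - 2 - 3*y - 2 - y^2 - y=54*b^2 - 6*b - y^2 + y*(-3*b - 4) - 4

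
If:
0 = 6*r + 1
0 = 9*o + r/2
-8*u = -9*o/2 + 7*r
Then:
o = 1/108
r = -1/6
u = 29/192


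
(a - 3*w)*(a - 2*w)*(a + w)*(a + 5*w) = a^4 + a^3*w - 19*a^2*w^2 + 11*a*w^3 + 30*w^4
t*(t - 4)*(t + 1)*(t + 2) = t^4 - t^3 - 10*t^2 - 8*t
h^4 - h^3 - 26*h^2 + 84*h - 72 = (h - 3)*(h - 2)^2*(h + 6)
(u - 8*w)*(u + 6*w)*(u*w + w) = u^3*w - 2*u^2*w^2 + u^2*w - 48*u*w^3 - 2*u*w^2 - 48*w^3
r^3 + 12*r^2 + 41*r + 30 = (r + 1)*(r + 5)*(r + 6)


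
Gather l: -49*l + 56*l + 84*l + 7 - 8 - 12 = 91*l - 13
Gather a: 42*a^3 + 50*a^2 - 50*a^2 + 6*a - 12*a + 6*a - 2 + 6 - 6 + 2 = 42*a^3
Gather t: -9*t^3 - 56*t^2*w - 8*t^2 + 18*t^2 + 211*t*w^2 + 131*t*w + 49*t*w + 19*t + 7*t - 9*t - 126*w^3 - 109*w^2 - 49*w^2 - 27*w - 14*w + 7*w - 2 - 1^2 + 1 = -9*t^3 + t^2*(10 - 56*w) + t*(211*w^2 + 180*w + 17) - 126*w^3 - 158*w^2 - 34*w - 2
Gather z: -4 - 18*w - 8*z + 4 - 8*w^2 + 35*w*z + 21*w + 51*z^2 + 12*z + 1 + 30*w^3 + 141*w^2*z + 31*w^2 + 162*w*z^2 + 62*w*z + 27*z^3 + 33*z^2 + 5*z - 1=30*w^3 + 23*w^2 + 3*w + 27*z^3 + z^2*(162*w + 84) + z*(141*w^2 + 97*w + 9)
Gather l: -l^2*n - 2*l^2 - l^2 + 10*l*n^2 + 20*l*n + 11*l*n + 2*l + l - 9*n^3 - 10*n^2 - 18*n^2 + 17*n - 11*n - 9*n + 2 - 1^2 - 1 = l^2*(-n - 3) + l*(10*n^2 + 31*n + 3) - 9*n^3 - 28*n^2 - 3*n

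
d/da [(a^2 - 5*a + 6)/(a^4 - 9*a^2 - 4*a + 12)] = (-2*a^2 + 7*a - 2)/(a^5 + 4*a^4 + a^3 - 10*a^2 - 4*a + 8)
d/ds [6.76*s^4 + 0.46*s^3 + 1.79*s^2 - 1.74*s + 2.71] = 27.04*s^3 + 1.38*s^2 + 3.58*s - 1.74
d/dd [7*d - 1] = 7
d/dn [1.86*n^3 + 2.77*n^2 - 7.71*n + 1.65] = 5.58*n^2 + 5.54*n - 7.71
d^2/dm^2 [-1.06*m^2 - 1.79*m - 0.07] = -2.12000000000000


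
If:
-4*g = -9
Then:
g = 9/4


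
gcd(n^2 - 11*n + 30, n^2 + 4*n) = 1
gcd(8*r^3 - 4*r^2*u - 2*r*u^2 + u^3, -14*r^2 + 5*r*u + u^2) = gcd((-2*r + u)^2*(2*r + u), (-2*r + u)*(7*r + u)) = 2*r - u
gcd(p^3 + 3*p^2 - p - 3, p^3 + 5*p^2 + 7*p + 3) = p^2 + 4*p + 3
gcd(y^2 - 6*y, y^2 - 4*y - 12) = y - 6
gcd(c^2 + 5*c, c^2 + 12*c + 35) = c + 5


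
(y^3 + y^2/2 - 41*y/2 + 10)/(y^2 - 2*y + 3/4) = 2*(y^2 + y - 20)/(2*y - 3)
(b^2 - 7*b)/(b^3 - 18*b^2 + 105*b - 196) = b/(b^2 - 11*b + 28)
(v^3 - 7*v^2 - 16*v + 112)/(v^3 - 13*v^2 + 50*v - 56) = (v + 4)/(v - 2)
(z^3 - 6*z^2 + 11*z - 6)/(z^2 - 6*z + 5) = (z^2 - 5*z + 6)/(z - 5)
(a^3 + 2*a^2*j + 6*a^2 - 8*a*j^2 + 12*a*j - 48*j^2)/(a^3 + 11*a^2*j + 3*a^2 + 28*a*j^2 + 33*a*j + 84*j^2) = (a^2 - 2*a*j + 6*a - 12*j)/(a^2 + 7*a*j + 3*a + 21*j)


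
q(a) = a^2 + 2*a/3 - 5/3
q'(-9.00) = -17.33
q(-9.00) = 73.33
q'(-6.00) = -11.33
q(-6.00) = 30.33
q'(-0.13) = 0.41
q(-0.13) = -1.74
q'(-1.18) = -1.69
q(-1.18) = -1.06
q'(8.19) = 17.05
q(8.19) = 70.87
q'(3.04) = 6.75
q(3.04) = 9.60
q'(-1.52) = -2.37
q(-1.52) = -0.37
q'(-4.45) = -8.23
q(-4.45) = 15.17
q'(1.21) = 3.09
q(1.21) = 0.60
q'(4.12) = 8.91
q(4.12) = 18.05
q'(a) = 2*a + 2/3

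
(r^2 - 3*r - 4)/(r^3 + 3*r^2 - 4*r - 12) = (r^2 - 3*r - 4)/(r^3 + 3*r^2 - 4*r - 12)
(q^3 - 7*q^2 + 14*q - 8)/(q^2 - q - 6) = (-q^3 + 7*q^2 - 14*q + 8)/(-q^2 + q + 6)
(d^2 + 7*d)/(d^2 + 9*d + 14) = d/(d + 2)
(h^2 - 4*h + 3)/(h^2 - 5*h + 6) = (h - 1)/(h - 2)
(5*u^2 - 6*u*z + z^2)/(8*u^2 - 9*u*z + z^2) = (-5*u + z)/(-8*u + z)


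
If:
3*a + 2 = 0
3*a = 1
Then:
No Solution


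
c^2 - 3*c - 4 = (c - 4)*(c + 1)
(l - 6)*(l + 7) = l^2 + l - 42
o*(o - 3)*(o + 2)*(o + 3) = o^4 + 2*o^3 - 9*o^2 - 18*o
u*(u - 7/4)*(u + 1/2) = u^3 - 5*u^2/4 - 7*u/8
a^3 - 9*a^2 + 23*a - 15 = (a - 5)*(a - 3)*(a - 1)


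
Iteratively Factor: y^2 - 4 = (y + 2)*(y - 2)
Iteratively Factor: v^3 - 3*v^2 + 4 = (v + 1)*(v^2 - 4*v + 4) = (v - 2)*(v + 1)*(v - 2)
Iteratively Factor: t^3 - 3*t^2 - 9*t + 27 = (t - 3)*(t^2 - 9) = (t - 3)*(t + 3)*(t - 3)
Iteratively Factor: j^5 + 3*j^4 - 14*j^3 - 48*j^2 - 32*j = (j)*(j^4 + 3*j^3 - 14*j^2 - 48*j - 32) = j*(j + 4)*(j^3 - j^2 - 10*j - 8) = j*(j - 4)*(j + 4)*(j^2 + 3*j + 2) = j*(j - 4)*(j + 2)*(j + 4)*(j + 1)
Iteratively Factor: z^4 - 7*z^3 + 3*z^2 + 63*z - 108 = (z + 3)*(z^3 - 10*z^2 + 33*z - 36) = (z - 3)*(z + 3)*(z^2 - 7*z + 12) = (z - 3)^2*(z + 3)*(z - 4)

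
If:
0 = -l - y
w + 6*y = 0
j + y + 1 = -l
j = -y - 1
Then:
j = -1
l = 0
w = 0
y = 0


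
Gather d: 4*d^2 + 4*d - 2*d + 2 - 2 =4*d^2 + 2*d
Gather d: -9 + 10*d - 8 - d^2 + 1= -d^2 + 10*d - 16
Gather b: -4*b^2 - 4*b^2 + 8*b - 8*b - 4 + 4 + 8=8 - 8*b^2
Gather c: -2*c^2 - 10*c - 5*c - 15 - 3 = -2*c^2 - 15*c - 18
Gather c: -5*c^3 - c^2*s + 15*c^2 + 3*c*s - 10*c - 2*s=-5*c^3 + c^2*(15 - s) + c*(3*s - 10) - 2*s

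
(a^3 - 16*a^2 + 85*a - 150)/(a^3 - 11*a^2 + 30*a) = (a - 5)/a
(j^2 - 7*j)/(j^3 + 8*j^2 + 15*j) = (j - 7)/(j^2 + 8*j + 15)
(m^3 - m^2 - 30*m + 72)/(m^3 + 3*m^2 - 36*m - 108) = (m^2 - 7*m + 12)/(m^2 - 3*m - 18)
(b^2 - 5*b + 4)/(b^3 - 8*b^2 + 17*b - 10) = (b - 4)/(b^2 - 7*b + 10)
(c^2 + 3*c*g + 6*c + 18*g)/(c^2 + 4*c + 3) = (c^2 + 3*c*g + 6*c + 18*g)/(c^2 + 4*c + 3)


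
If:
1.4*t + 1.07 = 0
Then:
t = -0.76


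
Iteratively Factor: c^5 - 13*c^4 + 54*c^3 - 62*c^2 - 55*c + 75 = (c + 1)*(c^4 - 14*c^3 + 68*c^2 - 130*c + 75) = (c - 5)*(c + 1)*(c^3 - 9*c^2 + 23*c - 15) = (c - 5)*(c - 3)*(c + 1)*(c^2 - 6*c + 5) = (c - 5)^2*(c - 3)*(c + 1)*(c - 1)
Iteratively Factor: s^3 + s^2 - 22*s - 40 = (s + 2)*(s^2 - s - 20) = (s - 5)*(s + 2)*(s + 4)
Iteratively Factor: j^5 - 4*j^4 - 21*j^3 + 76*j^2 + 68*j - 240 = (j - 3)*(j^4 - j^3 - 24*j^2 + 4*j + 80) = (j - 3)*(j + 2)*(j^3 - 3*j^2 - 18*j + 40) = (j - 5)*(j - 3)*(j + 2)*(j^2 + 2*j - 8) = (j - 5)*(j - 3)*(j - 2)*(j + 2)*(j + 4)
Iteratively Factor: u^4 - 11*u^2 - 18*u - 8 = (u + 2)*(u^3 - 2*u^2 - 7*u - 4) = (u + 1)*(u + 2)*(u^2 - 3*u - 4) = (u + 1)^2*(u + 2)*(u - 4)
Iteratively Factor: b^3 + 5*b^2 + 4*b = (b + 4)*(b^2 + b) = b*(b + 4)*(b + 1)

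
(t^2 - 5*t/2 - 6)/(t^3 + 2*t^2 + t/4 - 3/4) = 2*(t - 4)/(2*t^2 + t - 1)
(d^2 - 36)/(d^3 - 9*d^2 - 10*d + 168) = (d + 6)/(d^2 - 3*d - 28)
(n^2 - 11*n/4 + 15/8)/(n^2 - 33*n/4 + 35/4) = (n - 3/2)/(n - 7)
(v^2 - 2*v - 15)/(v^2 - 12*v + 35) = (v + 3)/(v - 7)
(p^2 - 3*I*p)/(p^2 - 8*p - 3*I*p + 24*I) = p/(p - 8)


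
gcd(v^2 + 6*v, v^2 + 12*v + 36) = v + 6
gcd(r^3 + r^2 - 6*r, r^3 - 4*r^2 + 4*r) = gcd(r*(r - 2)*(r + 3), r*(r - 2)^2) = r^2 - 2*r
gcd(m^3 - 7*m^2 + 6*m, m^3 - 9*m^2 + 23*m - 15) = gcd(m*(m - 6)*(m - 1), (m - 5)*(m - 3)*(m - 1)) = m - 1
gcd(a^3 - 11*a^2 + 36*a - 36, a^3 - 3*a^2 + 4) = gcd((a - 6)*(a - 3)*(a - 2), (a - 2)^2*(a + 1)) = a - 2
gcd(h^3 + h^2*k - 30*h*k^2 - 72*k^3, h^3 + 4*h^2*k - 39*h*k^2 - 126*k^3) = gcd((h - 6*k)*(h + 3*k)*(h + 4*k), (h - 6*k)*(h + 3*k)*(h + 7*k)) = h^2 - 3*h*k - 18*k^2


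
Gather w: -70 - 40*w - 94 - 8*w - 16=-48*w - 180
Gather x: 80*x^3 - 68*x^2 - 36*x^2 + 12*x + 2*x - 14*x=80*x^3 - 104*x^2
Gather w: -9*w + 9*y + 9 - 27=-9*w + 9*y - 18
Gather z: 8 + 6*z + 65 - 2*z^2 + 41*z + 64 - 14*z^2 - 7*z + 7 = -16*z^2 + 40*z + 144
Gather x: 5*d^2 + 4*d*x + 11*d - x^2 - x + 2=5*d^2 + 11*d - x^2 + x*(4*d - 1) + 2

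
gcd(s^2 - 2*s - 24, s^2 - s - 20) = s + 4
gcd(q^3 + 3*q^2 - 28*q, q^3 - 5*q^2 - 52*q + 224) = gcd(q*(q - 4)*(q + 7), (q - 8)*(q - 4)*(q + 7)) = q^2 + 3*q - 28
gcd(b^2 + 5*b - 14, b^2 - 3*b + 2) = b - 2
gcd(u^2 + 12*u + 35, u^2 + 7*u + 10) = u + 5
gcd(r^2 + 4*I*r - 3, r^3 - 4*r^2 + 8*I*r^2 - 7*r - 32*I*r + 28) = r + I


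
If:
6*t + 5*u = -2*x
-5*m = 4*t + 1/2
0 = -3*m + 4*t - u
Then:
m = 4*x/95 - 13/190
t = -x/19 - 3/76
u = 9/190 - 32*x/95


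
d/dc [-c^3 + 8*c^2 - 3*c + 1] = -3*c^2 + 16*c - 3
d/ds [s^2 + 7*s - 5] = 2*s + 7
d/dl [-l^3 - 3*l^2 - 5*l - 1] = -3*l^2 - 6*l - 5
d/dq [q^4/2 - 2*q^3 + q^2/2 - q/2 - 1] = 2*q^3 - 6*q^2 + q - 1/2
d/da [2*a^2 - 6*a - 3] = 4*a - 6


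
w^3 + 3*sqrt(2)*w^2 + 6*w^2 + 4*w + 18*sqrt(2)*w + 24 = (w + 6)*(w + sqrt(2))*(w + 2*sqrt(2))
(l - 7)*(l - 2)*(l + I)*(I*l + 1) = I*l^4 - 9*I*l^3 + 15*I*l^2 - 9*I*l + 14*I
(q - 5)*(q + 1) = q^2 - 4*q - 5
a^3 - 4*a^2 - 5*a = a*(a - 5)*(a + 1)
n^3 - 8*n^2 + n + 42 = (n - 7)*(n - 3)*(n + 2)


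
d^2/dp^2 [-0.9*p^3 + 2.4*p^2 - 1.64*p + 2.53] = 4.8 - 5.4*p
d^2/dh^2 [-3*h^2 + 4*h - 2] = -6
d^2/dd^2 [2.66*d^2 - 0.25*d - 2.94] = 5.32000000000000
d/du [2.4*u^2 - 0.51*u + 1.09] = 4.8*u - 0.51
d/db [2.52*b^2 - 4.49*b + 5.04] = 5.04*b - 4.49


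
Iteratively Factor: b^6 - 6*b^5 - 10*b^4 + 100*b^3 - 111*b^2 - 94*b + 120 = (b - 1)*(b^5 - 5*b^4 - 15*b^3 + 85*b^2 - 26*b - 120) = (b - 2)*(b - 1)*(b^4 - 3*b^3 - 21*b^2 + 43*b + 60) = (b - 2)*(b - 1)*(b + 4)*(b^3 - 7*b^2 + 7*b + 15) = (b - 5)*(b - 2)*(b - 1)*(b + 4)*(b^2 - 2*b - 3) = (b - 5)*(b - 2)*(b - 1)*(b + 1)*(b + 4)*(b - 3)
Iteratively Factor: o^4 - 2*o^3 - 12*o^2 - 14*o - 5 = (o + 1)*(o^3 - 3*o^2 - 9*o - 5) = (o + 1)^2*(o^2 - 4*o - 5) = (o - 5)*(o + 1)^2*(o + 1)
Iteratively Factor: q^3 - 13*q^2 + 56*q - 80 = (q - 4)*(q^2 - 9*q + 20) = (q - 4)^2*(q - 5)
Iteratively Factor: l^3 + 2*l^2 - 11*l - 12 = (l + 1)*(l^2 + l - 12) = (l + 1)*(l + 4)*(l - 3)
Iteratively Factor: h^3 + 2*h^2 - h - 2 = (h - 1)*(h^2 + 3*h + 2) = (h - 1)*(h + 2)*(h + 1)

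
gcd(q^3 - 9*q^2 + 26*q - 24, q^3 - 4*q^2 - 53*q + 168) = q - 3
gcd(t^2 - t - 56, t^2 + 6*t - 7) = t + 7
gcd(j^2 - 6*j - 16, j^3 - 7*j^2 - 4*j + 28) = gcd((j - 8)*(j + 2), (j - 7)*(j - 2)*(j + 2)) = j + 2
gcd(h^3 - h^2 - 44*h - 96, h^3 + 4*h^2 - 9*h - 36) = h^2 + 7*h + 12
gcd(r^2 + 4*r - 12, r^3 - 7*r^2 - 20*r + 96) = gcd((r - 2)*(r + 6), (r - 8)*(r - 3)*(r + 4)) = 1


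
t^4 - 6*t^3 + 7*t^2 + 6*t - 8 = (t - 4)*(t - 2)*(t - 1)*(t + 1)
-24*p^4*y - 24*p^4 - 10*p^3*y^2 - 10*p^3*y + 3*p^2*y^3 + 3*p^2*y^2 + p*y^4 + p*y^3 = (-3*p + y)*(2*p + y)*(4*p + y)*(p*y + p)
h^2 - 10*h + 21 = (h - 7)*(h - 3)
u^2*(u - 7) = u^3 - 7*u^2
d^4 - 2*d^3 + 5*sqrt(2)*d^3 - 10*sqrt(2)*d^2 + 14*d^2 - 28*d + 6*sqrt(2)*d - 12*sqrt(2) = (d - 2)*(d + sqrt(2))^2*(d + 3*sqrt(2))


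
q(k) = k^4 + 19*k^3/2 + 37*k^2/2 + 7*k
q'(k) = 4*k^3 + 57*k^2/2 + 37*k + 7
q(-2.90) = -25.68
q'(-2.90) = 41.83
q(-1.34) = 4.20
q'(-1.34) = -1.03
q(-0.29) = -0.70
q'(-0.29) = -1.43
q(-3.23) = -40.89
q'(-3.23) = 50.03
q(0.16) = 1.63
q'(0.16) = 13.67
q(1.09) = 43.32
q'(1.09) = 86.37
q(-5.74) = -141.74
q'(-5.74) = -22.85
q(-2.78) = -20.86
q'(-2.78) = 38.46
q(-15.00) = 22620.00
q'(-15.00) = -7635.50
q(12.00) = 39900.00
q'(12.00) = 11467.00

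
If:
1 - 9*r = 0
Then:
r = 1/9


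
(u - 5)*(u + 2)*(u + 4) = u^3 + u^2 - 22*u - 40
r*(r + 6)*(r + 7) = r^3 + 13*r^2 + 42*r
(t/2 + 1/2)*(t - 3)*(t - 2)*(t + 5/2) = t^4/2 - 3*t^3/4 - 9*t^2/2 + 17*t/4 + 15/2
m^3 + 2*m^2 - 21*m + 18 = (m - 3)*(m - 1)*(m + 6)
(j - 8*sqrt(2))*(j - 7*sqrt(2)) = j^2 - 15*sqrt(2)*j + 112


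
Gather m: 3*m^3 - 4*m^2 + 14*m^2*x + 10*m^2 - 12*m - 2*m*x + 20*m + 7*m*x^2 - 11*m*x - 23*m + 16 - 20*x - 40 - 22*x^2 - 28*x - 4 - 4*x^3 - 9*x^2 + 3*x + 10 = 3*m^3 + m^2*(14*x + 6) + m*(7*x^2 - 13*x - 15) - 4*x^3 - 31*x^2 - 45*x - 18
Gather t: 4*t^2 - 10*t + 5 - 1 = 4*t^2 - 10*t + 4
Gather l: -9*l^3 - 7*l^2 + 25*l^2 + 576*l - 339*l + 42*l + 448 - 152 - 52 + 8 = -9*l^3 + 18*l^2 + 279*l + 252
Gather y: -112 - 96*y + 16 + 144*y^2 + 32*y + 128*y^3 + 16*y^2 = 128*y^3 + 160*y^2 - 64*y - 96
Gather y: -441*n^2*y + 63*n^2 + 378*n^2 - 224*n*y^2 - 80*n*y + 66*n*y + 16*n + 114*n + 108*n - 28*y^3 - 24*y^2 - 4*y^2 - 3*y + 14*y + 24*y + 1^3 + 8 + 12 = 441*n^2 + 238*n - 28*y^3 + y^2*(-224*n - 28) + y*(-441*n^2 - 14*n + 35) + 21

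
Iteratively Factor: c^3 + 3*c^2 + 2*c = (c + 2)*(c^2 + c) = c*(c + 2)*(c + 1)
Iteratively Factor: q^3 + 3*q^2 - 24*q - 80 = (q + 4)*(q^2 - q - 20) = (q - 5)*(q + 4)*(q + 4)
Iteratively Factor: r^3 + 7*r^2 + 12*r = (r + 4)*(r^2 + 3*r) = (r + 3)*(r + 4)*(r)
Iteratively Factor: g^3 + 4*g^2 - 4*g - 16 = (g + 2)*(g^2 + 2*g - 8) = (g + 2)*(g + 4)*(g - 2)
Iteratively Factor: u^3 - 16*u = (u + 4)*(u^2 - 4*u) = u*(u + 4)*(u - 4)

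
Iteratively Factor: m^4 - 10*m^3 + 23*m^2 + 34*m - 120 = (m - 3)*(m^3 - 7*m^2 + 2*m + 40) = (m - 5)*(m - 3)*(m^2 - 2*m - 8) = (m - 5)*(m - 4)*(m - 3)*(m + 2)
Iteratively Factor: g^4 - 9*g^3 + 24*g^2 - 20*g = (g - 2)*(g^3 - 7*g^2 + 10*g) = (g - 2)^2*(g^2 - 5*g) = (g - 5)*(g - 2)^2*(g)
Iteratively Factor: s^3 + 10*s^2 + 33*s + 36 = (s + 3)*(s^2 + 7*s + 12) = (s + 3)^2*(s + 4)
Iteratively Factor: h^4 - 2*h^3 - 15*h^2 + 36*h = (h)*(h^3 - 2*h^2 - 15*h + 36) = h*(h - 3)*(h^2 + h - 12) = h*(h - 3)*(h + 4)*(h - 3)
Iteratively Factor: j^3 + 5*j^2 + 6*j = (j)*(j^2 + 5*j + 6) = j*(j + 2)*(j + 3)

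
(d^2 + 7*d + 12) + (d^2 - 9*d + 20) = 2*d^2 - 2*d + 32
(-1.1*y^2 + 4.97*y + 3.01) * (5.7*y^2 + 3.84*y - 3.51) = -6.27*y^4 + 24.105*y^3 + 40.1028*y^2 - 5.8863*y - 10.5651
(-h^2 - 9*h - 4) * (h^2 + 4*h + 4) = -h^4 - 13*h^3 - 44*h^2 - 52*h - 16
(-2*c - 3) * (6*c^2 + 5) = -12*c^3 - 18*c^2 - 10*c - 15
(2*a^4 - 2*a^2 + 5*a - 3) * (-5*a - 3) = -10*a^5 - 6*a^4 + 10*a^3 - 19*a^2 + 9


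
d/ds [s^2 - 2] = 2*s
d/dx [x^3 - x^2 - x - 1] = 3*x^2 - 2*x - 1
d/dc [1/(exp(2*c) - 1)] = -1/(2*sinh(c)^2)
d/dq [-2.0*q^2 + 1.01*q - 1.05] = 1.01 - 4.0*q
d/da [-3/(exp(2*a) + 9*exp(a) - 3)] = (6*exp(a) + 27)*exp(a)/(exp(2*a) + 9*exp(a) - 3)^2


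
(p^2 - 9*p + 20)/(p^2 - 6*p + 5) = (p - 4)/(p - 1)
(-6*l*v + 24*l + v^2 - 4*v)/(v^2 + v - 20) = (-6*l + v)/(v + 5)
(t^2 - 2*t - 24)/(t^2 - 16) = (t - 6)/(t - 4)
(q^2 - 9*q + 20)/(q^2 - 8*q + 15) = (q - 4)/(q - 3)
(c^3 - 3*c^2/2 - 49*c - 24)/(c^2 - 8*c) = c + 13/2 + 3/c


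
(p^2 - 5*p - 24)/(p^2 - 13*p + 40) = (p + 3)/(p - 5)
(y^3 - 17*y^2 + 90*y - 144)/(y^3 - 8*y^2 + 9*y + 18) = (y - 8)/(y + 1)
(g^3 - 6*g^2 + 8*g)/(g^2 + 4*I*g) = (g^2 - 6*g + 8)/(g + 4*I)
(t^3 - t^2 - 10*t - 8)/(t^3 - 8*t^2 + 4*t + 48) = (t + 1)/(t - 6)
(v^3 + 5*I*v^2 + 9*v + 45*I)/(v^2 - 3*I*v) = v + 8*I - 15/v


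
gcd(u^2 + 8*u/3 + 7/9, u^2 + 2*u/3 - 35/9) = u + 7/3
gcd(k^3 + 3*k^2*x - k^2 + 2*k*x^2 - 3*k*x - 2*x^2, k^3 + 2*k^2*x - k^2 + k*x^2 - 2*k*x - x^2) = k^2 + k*x - k - x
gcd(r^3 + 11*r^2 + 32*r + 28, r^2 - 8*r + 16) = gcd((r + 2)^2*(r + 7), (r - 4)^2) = 1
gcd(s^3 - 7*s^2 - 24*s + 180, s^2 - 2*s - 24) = s - 6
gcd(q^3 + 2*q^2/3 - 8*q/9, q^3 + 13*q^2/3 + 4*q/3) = q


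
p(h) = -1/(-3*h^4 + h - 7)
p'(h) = -(12*h^3 - 1)/(-3*h^4 + h - 7)^2 = (1 - 12*h^3)/(3*h^4 - h + 7)^2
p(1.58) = 0.04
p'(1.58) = -0.08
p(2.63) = 0.01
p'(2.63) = -0.01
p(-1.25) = 0.06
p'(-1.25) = 0.10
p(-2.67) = 0.01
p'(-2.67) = 0.01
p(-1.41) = 0.05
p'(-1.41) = 0.08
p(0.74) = 0.14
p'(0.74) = -0.08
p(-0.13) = 0.14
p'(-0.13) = 0.02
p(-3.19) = 0.00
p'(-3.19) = 0.00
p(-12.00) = 0.00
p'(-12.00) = 0.00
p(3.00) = 0.00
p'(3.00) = -0.00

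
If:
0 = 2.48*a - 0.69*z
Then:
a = 0.278225806451613*z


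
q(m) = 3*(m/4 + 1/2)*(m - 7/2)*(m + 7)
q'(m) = 3*(m/4 + 1/2)*(m - 7/2) + 3*(m/4 + 1/2)*(m + 7) + 3*(m - 7/2)*(m + 7)/4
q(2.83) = -23.86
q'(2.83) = 28.24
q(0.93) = -44.79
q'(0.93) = -3.51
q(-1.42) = -11.94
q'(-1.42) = -20.30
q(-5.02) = 38.21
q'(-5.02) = 2.16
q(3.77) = 12.58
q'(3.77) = 49.96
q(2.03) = -40.12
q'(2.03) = 12.89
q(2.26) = -36.69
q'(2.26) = 17.01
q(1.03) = -45.07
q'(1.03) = -2.24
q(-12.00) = -581.25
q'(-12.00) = 211.88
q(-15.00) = -1443.00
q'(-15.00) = 369.38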